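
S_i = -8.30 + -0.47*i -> [-8.3, -8.77, -9.24, -9.71, -10.18]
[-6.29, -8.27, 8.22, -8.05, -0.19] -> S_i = Random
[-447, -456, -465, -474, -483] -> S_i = -447 + -9*i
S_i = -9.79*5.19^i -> [-9.79, -50.81, -263.7, -1368.63, -7103.17]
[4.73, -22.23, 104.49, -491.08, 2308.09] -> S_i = 4.73*(-4.70)^i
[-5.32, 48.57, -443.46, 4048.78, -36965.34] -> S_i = -5.32*(-9.13)^i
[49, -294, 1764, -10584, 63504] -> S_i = 49*-6^i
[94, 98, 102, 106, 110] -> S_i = 94 + 4*i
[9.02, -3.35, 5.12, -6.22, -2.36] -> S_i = Random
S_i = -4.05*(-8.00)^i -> [-4.05, 32.4, -259.2, 2073.6, -16588.8]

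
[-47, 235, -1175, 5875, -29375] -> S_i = -47*-5^i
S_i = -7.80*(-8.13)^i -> [-7.8, 63.41, -515.56, 4191.47, -34076.64]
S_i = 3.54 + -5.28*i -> [3.54, -1.74, -7.02, -12.3, -17.58]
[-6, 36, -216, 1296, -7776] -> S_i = -6*-6^i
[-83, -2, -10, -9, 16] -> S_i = Random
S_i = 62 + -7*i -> [62, 55, 48, 41, 34]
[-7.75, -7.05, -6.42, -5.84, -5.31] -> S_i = -7.75*0.91^i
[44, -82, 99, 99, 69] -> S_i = Random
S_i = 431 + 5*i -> [431, 436, 441, 446, 451]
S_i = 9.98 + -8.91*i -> [9.98, 1.07, -7.84, -16.75, -25.66]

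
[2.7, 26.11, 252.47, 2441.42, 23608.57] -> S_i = 2.70*9.67^i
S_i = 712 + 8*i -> [712, 720, 728, 736, 744]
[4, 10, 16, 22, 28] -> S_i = 4 + 6*i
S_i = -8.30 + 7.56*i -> [-8.3, -0.74, 6.82, 14.38, 21.94]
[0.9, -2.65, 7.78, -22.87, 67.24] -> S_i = 0.90*(-2.94)^i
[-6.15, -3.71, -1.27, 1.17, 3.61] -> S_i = -6.15 + 2.44*i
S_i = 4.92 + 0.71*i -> [4.92, 5.63, 6.34, 7.05, 7.76]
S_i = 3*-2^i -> [3, -6, 12, -24, 48]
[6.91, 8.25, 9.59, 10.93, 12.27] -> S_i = 6.91 + 1.34*i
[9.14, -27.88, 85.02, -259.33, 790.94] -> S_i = 9.14*(-3.05)^i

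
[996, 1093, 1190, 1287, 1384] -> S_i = 996 + 97*i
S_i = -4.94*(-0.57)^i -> [-4.94, 2.82, -1.61, 0.91, -0.52]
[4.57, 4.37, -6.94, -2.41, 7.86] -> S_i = Random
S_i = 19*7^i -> [19, 133, 931, 6517, 45619]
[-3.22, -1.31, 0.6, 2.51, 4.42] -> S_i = -3.22 + 1.91*i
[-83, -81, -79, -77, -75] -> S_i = -83 + 2*i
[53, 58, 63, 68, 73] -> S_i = 53 + 5*i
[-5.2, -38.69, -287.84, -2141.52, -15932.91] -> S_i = -5.20*7.44^i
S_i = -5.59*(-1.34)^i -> [-5.59, 7.49, -10.04, 13.45, -18.02]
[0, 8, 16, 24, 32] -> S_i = 0 + 8*i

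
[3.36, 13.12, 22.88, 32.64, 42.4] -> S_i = 3.36 + 9.76*i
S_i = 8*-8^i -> [8, -64, 512, -4096, 32768]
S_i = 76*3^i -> [76, 228, 684, 2052, 6156]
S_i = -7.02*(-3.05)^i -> [-7.02, 21.41, -65.3, 199.18, -607.49]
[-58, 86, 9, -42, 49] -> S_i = Random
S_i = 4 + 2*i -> [4, 6, 8, 10, 12]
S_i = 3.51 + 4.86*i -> [3.51, 8.37, 13.23, 18.09, 22.95]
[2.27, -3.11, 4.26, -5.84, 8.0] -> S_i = 2.27*(-1.37)^i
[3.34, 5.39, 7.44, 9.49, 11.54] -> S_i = 3.34 + 2.05*i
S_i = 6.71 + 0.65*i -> [6.71, 7.36, 8.01, 8.66, 9.31]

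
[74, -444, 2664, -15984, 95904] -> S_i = 74*-6^i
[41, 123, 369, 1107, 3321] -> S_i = 41*3^i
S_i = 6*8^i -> [6, 48, 384, 3072, 24576]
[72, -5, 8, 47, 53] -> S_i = Random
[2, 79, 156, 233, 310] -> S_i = 2 + 77*i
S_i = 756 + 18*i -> [756, 774, 792, 810, 828]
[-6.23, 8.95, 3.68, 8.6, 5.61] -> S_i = Random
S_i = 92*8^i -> [92, 736, 5888, 47104, 376832]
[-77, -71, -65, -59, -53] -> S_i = -77 + 6*i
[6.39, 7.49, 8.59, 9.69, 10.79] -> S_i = 6.39 + 1.10*i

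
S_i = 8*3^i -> [8, 24, 72, 216, 648]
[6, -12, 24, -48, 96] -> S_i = 6*-2^i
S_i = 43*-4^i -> [43, -172, 688, -2752, 11008]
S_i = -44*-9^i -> [-44, 396, -3564, 32076, -288684]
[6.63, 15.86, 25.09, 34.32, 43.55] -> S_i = 6.63 + 9.23*i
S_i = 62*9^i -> [62, 558, 5022, 45198, 406782]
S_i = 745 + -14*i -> [745, 731, 717, 703, 689]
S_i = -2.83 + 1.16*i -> [-2.83, -1.67, -0.51, 0.65, 1.81]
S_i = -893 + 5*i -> [-893, -888, -883, -878, -873]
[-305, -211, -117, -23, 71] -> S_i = -305 + 94*i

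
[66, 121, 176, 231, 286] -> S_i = 66 + 55*i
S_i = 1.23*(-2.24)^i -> [1.23, -2.76, 6.17, -13.82, 30.97]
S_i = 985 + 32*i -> [985, 1017, 1049, 1081, 1113]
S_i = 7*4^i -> [7, 28, 112, 448, 1792]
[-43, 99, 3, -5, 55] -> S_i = Random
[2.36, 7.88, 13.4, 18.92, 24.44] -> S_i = 2.36 + 5.52*i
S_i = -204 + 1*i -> [-204, -203, -202, -201, -200]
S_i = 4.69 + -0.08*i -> [4.69, 4.61, 4.53, 4.45, 4.37]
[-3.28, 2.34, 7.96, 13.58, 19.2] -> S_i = -3.28 + 5.62*i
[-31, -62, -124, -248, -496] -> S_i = -31*2^i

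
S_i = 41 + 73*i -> [41, 114, 187, 260, 333]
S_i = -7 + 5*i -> [-7, -2, 3, 8, 13]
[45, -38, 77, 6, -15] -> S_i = Random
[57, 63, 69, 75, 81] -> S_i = 57 + 6*i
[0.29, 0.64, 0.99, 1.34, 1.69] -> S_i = 0.29 + 0.35*i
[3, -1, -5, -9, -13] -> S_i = 3 + -4*i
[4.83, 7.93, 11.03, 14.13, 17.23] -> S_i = 4.83 + 3.10*i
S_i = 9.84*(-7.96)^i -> [9.84, -78.33, 623.48, -4962.89, 39504.57]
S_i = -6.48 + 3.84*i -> [-6.48, -2.64, 1.2, 5.04, 8.88]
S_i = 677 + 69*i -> [677, 746, 815, 884, 953]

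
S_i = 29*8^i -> [29, 232, 1856, 14848, 118784]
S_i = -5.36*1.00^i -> [-5.36, -5.36, -5.36, -5.36, -5.36]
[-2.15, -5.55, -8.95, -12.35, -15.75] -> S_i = -2.15 + -3.40*i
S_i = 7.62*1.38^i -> [7.62, 10.52, 14.51, 20.03, 27.64]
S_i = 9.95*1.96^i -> [9.95, 19.5, 38.22, 74.92, 146.84]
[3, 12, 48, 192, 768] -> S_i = 3*4^i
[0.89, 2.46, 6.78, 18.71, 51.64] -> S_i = 0.89*2.76^i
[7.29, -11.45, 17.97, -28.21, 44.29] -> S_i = 7.29*(-1.57)^i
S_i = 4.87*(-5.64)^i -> [4.87, -27.47, 154.91, -873.71, 4927.71]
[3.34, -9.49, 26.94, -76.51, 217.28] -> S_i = 3.34*(-2.84)^i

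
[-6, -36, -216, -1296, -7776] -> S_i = -6*6^i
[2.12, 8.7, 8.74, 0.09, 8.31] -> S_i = Random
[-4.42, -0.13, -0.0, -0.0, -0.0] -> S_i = -4.42*0.03^i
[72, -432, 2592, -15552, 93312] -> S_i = 72*-6^i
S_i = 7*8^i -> [7, 56, 448, 3584, 28672]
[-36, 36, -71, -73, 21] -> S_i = Random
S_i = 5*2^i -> [5, 10, 20, 40, 80]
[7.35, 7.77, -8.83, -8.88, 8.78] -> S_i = Random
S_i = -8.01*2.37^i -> [-8.01, -18.98, -44.99, -106.63, -252.71]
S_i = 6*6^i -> [6, 36, 216, 1296, 7776]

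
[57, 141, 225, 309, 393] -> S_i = 57 + 84*i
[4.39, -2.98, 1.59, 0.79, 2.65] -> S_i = Random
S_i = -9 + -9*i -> [-9, -18, -27, -36, -45]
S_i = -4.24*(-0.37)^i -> [-4.24, 1.57, -0.58, 0.21, -0.08]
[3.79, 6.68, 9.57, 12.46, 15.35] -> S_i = 3.79 + 2.89*i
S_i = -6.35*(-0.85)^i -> [-6.35, 5.4, -4.59, 3.9, -3.31]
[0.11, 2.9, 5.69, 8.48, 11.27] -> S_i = 0.11 + 2.79*i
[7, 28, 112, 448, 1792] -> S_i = 7*4^i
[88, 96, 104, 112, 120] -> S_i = 88 + 8*i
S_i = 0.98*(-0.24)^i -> [0.98, -0.24, 0.06, -0.01, 0.0]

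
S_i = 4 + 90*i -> [4, 94, 184, 274, 364]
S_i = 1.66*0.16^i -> [1.66, 0.27, 0.04, 0.01, 0.0]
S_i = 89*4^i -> [89, 356, 1424, 5696, 22784]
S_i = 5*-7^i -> [5, -35, 245, -1715, 12005]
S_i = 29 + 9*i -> [29, 38, 47, 56, 65]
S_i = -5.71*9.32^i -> [-5.71, -53.22, -495.98, -4622.57, -43082.39]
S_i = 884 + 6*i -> [884, 890, 896, 902, 908]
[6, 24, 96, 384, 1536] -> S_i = 6*4^i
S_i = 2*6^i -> [2, 12, 72, 432, 2592]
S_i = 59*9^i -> [59, 531, 4779, 43011, 387099]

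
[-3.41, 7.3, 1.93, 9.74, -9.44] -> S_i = Random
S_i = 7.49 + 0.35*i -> [7.49, 7.84, 8.19, 8.54, 8.89]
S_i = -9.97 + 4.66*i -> [-9.97, -5.31, -0.65, 4.01, 8.67]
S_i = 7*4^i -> [7, 28, 112, 448, 1792]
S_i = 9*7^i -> [9, 63, 441, 3087, 21609]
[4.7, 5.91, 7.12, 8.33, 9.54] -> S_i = 4.70 + 1.21*i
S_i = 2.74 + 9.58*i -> [2.74, 12.32, 21.9, 31.48, 41.06]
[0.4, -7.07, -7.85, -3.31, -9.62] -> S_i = Random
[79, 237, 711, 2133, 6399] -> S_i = 79*3^i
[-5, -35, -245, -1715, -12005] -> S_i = -5*7^i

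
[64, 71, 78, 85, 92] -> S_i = 64 + 7*i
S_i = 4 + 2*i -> [4, 6, 8, 10, 12]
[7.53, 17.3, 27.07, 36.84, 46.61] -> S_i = 7.53 + 9.77*i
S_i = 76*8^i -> [76, 608, 4864, 38912, 311296]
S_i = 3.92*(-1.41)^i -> [3.92, -5.53, 7.79, -10.99, 15.49]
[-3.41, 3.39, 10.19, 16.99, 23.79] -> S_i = -3.41 + 6.80*i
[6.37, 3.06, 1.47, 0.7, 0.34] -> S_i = 6.37*0.48^i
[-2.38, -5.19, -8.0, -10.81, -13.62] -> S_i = -2.38 + -2.81*i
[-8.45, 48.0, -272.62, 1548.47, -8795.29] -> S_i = -8.45*(-5.68)^i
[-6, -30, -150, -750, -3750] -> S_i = -6*5^i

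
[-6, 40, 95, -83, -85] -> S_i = Random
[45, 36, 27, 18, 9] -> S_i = 45 + -9*i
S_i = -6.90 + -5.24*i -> [-6.9, -12.14, -17.38, -22.62, -27.86]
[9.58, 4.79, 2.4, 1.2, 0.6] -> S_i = 9.58*0.50^i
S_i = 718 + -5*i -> [718, 713, 708, 703, 698]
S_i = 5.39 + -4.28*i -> [5.39, 1.11, -3.17, -7.45, -11.73]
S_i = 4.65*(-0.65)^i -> [4.65, -3.02, 1.96, -1.28, 0.83]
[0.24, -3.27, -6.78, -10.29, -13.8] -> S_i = 0.24 + -3.51*i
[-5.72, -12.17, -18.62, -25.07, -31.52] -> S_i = -5.72 + -6.45*i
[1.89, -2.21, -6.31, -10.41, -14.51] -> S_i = 1.89 + -4.10*i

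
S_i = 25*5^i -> [25, 125, 625, 3125, 15625]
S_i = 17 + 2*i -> [17, 19, 21, 23, 25]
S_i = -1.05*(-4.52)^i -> [-1.05, 4.75, -21.45, 96.96, -438.27]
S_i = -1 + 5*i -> [-1, 4, 9, 14, 19]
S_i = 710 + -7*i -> [710, 703, 696, 689, 682]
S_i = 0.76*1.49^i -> [0.76, 1.13, 1.69, 2.51, 3.75]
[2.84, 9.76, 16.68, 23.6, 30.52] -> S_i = 2.84 + 6.92*i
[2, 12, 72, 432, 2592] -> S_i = 2*6^i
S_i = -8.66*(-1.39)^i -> [-8.66, 12.04, -16.73, 23.26, -32.33]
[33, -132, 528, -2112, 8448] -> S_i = 33*-4^i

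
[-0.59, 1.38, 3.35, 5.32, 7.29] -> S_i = -0.59 + 1.97*i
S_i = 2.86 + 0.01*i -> [2.86, 2.87, 2.88, 2.89, 2.9]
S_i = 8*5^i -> [8, 40, 200, 1000, 5000]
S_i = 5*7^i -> [5, 35, 245, 1715, 12005]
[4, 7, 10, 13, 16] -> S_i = 4 + 3*i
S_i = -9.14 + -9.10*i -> [-9.14, -18.24, -27.34, -36.44, -45.54]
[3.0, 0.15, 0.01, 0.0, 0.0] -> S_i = 3.00*0.05^i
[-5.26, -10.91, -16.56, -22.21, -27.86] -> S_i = -5.26 + -5.65*i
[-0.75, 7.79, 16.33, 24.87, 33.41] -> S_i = -0.75 + 8.54*i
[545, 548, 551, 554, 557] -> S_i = 545 + 3*i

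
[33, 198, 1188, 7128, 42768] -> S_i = 33*6^i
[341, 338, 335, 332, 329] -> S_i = 341 + -3*i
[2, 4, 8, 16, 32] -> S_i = 2*2^i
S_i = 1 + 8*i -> [1, 9, 17, 25, 33]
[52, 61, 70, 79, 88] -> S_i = 52 + 9*i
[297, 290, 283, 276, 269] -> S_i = 297 + -7*i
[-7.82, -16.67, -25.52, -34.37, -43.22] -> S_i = -7.82 + -8.85*i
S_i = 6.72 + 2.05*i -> [6.72, 8.77, 10.82, 12.87, 14.92]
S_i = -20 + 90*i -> [-20, 70, 160, 250, 340]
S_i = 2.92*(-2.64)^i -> [2.92, -7.71, 20.35, -53.73, 141.84]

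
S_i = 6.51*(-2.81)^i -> [6.51, -18.29, 51.4, -144.44, 405.89]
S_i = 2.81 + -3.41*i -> [2.81, -0.6, -4.01, -7.42, -10.83]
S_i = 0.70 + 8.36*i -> [0.7, 9.06, 17.42, 25.78, 34.14]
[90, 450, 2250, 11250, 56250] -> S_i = 90*5^i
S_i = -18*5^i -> [-18, -90, -450, -2250, -11250]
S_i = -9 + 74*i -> [-9, 65, 139, 213, 287]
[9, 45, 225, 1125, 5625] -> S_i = 9*5^i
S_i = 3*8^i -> [3, 24, 192, 1536, 12288]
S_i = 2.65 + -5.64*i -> [2.65, -2.99, -8.63, -14.27, -19.91]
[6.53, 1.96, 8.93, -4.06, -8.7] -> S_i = Random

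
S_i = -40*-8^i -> [-40, 320, -2560, 20480, -163840]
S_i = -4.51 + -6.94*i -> [-4.51, -11.45, -18.39, -25.33, -32.27]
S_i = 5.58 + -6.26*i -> [5.58, -0.68, -6.94, -13.2, -19.46]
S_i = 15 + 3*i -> [15, 18, 21, 24, 27]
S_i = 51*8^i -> [51, 408, 3264, 26112, 208896]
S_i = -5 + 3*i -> [-5, -2, 1, 4, 7]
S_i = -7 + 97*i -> [-7, 90, 187, 284, 381]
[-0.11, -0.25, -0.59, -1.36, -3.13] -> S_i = -0.11*2.31^i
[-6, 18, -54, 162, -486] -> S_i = -6*-3^i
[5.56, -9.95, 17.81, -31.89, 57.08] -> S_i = 5.56*(-1.79)^i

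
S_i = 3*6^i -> [3, 18, 108, 648, 3888]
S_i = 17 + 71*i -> [17, 88, 159, 230, 301]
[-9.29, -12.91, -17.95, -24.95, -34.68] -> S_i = -9.29*1.39^i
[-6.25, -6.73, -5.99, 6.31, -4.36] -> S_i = Random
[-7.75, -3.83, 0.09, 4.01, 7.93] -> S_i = -7.75 + 3.92*i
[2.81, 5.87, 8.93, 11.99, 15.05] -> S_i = 2.81 + 3.06*i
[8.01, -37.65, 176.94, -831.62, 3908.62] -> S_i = 8.01*(-4.70)^i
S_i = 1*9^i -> [1, 9, 81, 729, 6561]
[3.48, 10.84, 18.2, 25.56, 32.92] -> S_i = 3.48 + 7.36*i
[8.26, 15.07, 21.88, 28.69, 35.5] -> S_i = 8.26 + 6.81*i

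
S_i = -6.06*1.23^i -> [-6.06, -7.45, -9.17, -11.28, -13.87]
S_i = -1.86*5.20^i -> [-1.86, -9.67, -50.29, -261.53, -1359.96]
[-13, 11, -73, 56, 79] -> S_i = Random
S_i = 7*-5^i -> [7, -35, 175, -875, 4375]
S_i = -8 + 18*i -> [-8, 10, 28, 46, 64]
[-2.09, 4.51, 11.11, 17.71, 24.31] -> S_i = -2.09 + 6.60*i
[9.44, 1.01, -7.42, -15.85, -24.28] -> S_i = 9.44 + -8.43*i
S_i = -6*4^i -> [-6, -24, -96, -384, -1536]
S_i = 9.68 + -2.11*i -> [9.68, 7.57, 5.46, 3.35, 1.24]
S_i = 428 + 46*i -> [428, 474, 520, 566, 612]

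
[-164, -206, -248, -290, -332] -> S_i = -164 + -42*i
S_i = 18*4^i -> [18, 72, 288, 1152, 4608]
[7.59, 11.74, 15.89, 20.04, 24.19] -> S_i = 7.59 + 4.15*i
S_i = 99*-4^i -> [99, -396, 1584, -6336, 25344]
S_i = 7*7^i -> [7, 49, 343, 2401, 16807]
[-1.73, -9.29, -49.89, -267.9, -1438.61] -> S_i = -1.73*5.37^i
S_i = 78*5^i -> [78, 390, 1950, 9750, 48750]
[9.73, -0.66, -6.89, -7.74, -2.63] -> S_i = Random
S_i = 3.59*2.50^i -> [3.59, 8.98, 22.44, 56.09, 140.23]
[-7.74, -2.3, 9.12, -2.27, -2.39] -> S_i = Random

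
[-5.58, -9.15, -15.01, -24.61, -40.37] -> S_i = -5.58*1.64^i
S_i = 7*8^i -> [7, 56, 448, 3584, 28672]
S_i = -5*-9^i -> [-5, 45, -405, 3645, -32805]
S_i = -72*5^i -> [-72, -360, -1800, -9000, -45000]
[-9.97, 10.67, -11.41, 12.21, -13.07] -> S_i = -9.97*(-1.07)^i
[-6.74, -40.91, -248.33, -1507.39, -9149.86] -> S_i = -6.74*6.07^i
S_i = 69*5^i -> [69, 345, 1725, 8625, 43125]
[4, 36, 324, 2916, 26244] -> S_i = 4*9^i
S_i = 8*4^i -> [8, 32, 128, 512, 2048]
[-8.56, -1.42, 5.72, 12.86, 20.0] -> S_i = -8.56 + 7.14*i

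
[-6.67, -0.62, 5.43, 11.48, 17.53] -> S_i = -6.67 + 6.05*i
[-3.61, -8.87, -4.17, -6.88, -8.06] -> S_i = Random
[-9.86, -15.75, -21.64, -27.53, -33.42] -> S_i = -9.86 + -5.89*i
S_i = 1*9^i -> [1, 9, 81, 729, 6561]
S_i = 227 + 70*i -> [227, 297, 367, 437, 507]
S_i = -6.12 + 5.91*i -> [-6.12, -0.21, 5.7, 11.61, 17.52]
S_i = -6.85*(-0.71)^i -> [-6.85, 4.86, -3.45, 2.45, -1.74]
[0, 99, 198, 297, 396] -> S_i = 0 + 99*i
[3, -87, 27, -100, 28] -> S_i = Random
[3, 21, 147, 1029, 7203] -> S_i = 3*7^i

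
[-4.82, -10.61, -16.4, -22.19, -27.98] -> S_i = -4.82 + -5.79*i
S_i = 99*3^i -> [99, 297, 891, 2673, 8019]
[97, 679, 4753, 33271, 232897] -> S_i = 97*7^i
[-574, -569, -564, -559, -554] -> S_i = -574 + 5*i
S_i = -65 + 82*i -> [-65, 17, 99, 181, 263]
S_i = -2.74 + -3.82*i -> [-2.74, -6.56, -10.38, -14.2, -18.02]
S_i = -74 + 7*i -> [-74, -67, -60, -53, -46]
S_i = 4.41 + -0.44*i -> [4.41, 3.97, 3.53, 3.09, 2.65]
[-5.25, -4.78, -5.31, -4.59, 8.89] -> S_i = Random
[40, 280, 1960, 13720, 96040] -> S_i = 40*7^i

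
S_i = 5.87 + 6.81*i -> [5.87, 12.68, 19.49, 26.3, 33.11]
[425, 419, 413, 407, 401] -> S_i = 425 + -6*i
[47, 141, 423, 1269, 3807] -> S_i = 47*3^i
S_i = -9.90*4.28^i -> [-9.9, -42.37, -181.35, -776.19, -3322.08]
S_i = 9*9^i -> [9, 81, 729, 6561, 59049]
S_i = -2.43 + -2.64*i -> [-2.43, -5.07, -7.71, -10.35, -12.99]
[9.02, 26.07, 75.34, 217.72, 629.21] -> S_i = 9.02*2.89^i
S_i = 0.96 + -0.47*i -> [0.96, 0.49, 0.02, -0.45, -0.92]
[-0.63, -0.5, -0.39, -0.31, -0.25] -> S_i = -0.63*0.79^i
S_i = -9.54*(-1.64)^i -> [-9.54, 15.65, -25.66, 42.08, -69.01]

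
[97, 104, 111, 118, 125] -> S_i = 97 + 7*i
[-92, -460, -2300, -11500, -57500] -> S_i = -92*5^i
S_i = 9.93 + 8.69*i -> [9.93, 18.62, 27.31, 36.0, 44.69]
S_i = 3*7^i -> [3, 21, 147, 1029, 7203]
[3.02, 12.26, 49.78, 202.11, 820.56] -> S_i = 3.02*4.06^i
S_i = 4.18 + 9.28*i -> [4.18, 13.46, 22.74, 32.02, 41.3]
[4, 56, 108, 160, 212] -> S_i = 4 + 52*i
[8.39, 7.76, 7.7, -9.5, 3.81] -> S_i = Random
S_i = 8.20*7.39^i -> [8.2, 60.6, 447.82, 3309.38, 24456.35]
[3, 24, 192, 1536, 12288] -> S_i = 3*8^i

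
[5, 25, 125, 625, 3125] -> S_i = 5*5^i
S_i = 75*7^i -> [75, 525, 3675, 25725, 180075]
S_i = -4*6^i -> [-4, -24, -144, -864, -5184]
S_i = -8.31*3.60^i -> [-8.31, -29.92, -107.7, -387.71, -1395.76]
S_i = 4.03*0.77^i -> [4.03, 3.1, 2.39, 1.84, 1.42]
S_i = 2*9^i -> [2, 18, 162, 1458, 13122]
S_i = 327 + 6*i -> [327, 333, 339, 345, 351]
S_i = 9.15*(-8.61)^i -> [9.15, -78.78, 678.31, -5840.24, 50284.45]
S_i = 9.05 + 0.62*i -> [9.05, 9.67, 10.29, 10.91, 11.53]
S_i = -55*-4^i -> [-55, 220, -880, 3520, -14080]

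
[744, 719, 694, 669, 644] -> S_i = 744 + -25*i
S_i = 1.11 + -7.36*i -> [1.11, -6.25, -13.61, -20.97, -28.33]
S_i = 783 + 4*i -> [783, 787, 791, 795, 799]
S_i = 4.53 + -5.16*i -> [4.53, -0.63, -5.79, -10.95, -16.11]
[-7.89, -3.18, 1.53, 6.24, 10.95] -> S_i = -7.89 + 4.71*i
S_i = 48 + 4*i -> [48, 52, 56, 60, 64]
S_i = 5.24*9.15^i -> [5.24, 47.95, 438.71, 4014.16, 36729.55]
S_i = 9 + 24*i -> [9, 33, 57, 81, 105]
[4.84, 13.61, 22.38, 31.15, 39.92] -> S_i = 4.84 + 8.77*i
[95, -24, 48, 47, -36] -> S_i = Random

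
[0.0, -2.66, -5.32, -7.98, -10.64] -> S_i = 0.00 + -2.66*i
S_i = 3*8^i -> [3, 24, 192, 1536, 12288]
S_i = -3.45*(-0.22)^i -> [-3.45, 0.76, -0.17, 0.04, -0.01]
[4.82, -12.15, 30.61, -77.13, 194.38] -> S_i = 4.82*(-2.52)^i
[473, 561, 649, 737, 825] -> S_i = 473 + 88*i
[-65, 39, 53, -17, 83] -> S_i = Random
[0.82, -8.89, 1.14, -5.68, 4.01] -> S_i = Random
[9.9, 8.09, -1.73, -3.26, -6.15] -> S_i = Random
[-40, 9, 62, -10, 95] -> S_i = Random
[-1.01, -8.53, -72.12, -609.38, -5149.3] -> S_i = -1.01*8.45^i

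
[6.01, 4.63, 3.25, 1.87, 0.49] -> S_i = 6.01 + -1.38*i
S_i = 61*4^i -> [61, 244, 976, 3904, 15616]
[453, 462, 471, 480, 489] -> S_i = 453 + 9*i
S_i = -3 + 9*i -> [-3, 6, 15, 24, 33]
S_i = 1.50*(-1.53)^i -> [1.5, -2.3, 3.51, -5.37, 8.22]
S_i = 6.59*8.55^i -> [6.59, 56.34, 481.75, 4118.92, 35216.8]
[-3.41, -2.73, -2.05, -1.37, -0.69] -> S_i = -3.41 + 0.68*i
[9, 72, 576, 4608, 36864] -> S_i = 9*8^i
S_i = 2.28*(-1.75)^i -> [2.28, -3.99, 6.98, -12.22, 21.38]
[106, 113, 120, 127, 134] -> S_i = 106 + 7*i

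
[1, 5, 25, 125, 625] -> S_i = 1*5^i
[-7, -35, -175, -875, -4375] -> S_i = -7*5^i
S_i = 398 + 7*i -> [398, 405, 412, 419, 426]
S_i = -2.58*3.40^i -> [-2.58, -8.77, -29.82, -101.4, -344.77]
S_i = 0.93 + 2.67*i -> [0.93, 3.6, 6.27, 8.94, 11.61]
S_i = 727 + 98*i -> [727, 825, 923, 1021, 1119]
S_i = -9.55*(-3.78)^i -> [-9.55, 36.1, -136.45, 515.8, -1949.71]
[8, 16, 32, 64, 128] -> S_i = 8*2^i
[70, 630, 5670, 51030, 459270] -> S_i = 70*9^i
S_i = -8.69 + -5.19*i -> [-8.69, -13.88, -19.07, -24.26, -29.45]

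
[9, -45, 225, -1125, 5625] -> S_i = 9*-5^i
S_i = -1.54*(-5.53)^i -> [-1.54, 8.52, -47.09, 260.43, -1440.19]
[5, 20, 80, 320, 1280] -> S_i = 5*4^i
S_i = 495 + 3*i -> [495, 498, 501, 504, 507]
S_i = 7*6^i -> [7, 42, 252, 1512, 9072]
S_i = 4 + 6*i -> [4, 10, 16, 22, 28]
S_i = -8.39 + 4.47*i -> [-8.39, -3.92, 0.55, 5.02, 9.49]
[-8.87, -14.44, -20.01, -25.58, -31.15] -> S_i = -8.87 + -5.57*i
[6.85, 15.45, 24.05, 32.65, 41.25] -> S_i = 6.85 + 8.60*i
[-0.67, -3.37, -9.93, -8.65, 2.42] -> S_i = Random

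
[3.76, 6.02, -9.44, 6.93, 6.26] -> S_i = Random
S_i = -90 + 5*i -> [-90, -85, -80, -75, -70]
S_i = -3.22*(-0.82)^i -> [-3.22, 2.64, -2.17, 1.78, -1.46]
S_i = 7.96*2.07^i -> [7.96, 16.48, 34.11, 70.6, 146.15]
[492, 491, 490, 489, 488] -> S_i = 492 + -1*i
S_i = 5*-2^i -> [5, -10, 20, -40, 80]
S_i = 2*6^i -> [2, 12, 72, 432, 2592]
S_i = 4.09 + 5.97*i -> [4.09, 10.06, 16.03, 22.0, 27.97]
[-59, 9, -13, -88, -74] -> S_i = Random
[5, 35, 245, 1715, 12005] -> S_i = 5*7^i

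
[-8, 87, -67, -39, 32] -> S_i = Random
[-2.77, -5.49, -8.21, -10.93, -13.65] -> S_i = -2.77 + -2.72*i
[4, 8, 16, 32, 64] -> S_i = 4*2^i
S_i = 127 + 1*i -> [127, 128, 129, 130, 131]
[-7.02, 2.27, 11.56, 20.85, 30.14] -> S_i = -7.02 + 9.29*i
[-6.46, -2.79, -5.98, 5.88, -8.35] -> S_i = Random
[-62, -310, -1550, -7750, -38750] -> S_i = -62*5^i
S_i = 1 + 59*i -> [1, 60, 119, 178, 237]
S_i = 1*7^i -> [1, 7, 49, 343, 2401]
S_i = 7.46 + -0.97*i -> [7.46, 6.49, 5.52, 4.55, 3.58]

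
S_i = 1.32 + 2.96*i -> [1.32, 4.28, 7.24, 10.2, 13.16]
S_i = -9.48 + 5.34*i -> [-9.48, -4.14, 1.2, 6.54, 11.88]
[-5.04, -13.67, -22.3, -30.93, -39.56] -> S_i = -5.04 + -8.63*i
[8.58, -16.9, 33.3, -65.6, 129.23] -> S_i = 8.58*(-1.97)^i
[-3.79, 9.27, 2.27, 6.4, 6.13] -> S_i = Random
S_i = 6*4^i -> [6, 24, 96, 384, 1536]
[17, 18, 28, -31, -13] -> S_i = Random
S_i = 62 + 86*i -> [62, 148, 234, 320, 406]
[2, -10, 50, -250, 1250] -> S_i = 2*-5^i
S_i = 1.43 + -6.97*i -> [1.43, -5.54, -12.51, -19.48, -26.45]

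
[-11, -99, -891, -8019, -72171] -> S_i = -11*9^i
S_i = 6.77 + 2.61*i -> [6.77, 9.38, 11.99, 14.6, 17.21]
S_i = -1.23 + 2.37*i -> [-1.23, 1.14, 3.51, 5.88, 8.25]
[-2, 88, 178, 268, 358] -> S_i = -2 + 90*i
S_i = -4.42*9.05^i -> [-4.42, -40.0, -362.01, -3276.18, -29649.45]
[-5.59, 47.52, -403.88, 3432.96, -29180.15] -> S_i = -5.59*(-8.50)^i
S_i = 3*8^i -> [3, 24, 192, 1536, 12288]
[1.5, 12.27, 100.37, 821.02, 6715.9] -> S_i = 1.50*8.18^i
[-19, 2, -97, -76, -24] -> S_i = Random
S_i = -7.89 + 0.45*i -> [-7.89, -7.44, -6.99, -6.54, -6.09]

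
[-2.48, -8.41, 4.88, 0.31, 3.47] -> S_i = Random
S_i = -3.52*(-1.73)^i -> [-3.52, 6.09, -10.54, 18.23, -31.53]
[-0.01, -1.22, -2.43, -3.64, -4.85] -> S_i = -0.01 + -1.21*i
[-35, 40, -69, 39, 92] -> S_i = Random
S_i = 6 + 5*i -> [6, 11, 16, 21, 26]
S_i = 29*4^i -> [29, 116, 464, 1856, 7424]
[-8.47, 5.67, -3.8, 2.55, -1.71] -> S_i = -8.47*(-0.67)^i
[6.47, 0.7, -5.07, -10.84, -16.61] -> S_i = 6.47 + -5.77*i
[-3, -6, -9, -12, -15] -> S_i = -3 + -3*i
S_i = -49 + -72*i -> [-49, -121, -193, -265, -337]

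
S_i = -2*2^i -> [-2, -4, -8, -16, -32]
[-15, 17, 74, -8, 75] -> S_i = Random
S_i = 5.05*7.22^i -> [5.05, 36.46, 263.25, 1900.65, 13722.72]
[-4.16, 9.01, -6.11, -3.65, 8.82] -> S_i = Random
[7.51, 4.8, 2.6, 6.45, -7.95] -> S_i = Random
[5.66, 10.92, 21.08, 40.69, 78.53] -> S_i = 5.66*1.93^i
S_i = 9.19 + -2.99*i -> [9.19, 6.2, 3.21, 0.22, -2.77]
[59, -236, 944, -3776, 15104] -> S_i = 59*-4^i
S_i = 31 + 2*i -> [31, 33, 35, 37, 39]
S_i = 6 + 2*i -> [6, 8, 10, 12, 14]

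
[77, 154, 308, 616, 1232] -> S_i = 77*2^i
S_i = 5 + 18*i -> [5, 23, 41, 59, 77]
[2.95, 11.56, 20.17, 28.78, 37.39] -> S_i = 2.95 + 8.61*i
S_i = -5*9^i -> [-5, -45, -405, -3645, -32805]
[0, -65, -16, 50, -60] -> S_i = Random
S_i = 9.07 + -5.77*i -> [9.07, 3.3, -2.47, -8.24, -14.01]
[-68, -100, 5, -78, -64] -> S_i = Random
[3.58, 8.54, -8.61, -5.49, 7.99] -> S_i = Random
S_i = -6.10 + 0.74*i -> [-6.1, -5.36, -4.62, -3.88, -3.14]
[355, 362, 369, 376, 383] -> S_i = 355 + 7*i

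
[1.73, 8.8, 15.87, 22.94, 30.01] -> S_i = 1.73 + 7.07*i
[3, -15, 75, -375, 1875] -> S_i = 3*-5^i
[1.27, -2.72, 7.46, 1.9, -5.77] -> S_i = Random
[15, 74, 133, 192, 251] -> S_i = 15 + 59*i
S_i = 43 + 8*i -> [43, 51, 59, 67, 75]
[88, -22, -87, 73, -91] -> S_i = Random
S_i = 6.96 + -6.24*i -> [6.96, 0.72, -5.52, -11.76, -18.0]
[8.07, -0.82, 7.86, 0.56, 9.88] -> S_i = Random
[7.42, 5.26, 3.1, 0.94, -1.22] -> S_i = 7.42 + -2.16*i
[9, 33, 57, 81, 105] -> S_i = 9 + 24*i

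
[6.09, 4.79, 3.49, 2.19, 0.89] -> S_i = 6.09 + -1.30*i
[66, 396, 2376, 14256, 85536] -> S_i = 66*6^i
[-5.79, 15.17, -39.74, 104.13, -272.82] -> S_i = -5.79*(-2.62)^i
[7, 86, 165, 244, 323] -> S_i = 7 + 79*i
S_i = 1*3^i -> [1, 3, 9, 27, 81]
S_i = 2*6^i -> [2, 12, 72, 432, 2592]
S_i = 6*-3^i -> [6, -18, 54, -162, 486]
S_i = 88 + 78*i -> [88, 166, 244, 322, 400]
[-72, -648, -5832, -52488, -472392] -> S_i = -72*9^i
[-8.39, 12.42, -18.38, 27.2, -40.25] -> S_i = -8.39*(-1.48)^i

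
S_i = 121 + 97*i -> [121, 218, 315, 412, 509]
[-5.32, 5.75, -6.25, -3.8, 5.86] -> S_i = Random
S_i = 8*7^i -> [8, 56, 392, 2744, 19208]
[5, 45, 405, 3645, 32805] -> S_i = 5*9^i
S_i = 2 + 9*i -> [2, 11, 20, 29, 38]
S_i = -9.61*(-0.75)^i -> [-9.61, 7.21, -5.41, 4.05, -3.04]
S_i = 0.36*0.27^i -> [0.36, 0.1, 0.03, 0.01, 0.0]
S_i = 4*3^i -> [4, 12, 36, 108, 324]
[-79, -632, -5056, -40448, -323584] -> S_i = -79*8^i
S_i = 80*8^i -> [80, 640, 5120, 40960, 327680]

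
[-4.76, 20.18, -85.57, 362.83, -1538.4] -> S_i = -4.76*(-4.24)^i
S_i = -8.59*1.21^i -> [-8.59, -10.39, -12.58, -15.22, -18.41]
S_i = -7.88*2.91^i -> [-7.88, -22.93, -66.73, -194.18, -565.06]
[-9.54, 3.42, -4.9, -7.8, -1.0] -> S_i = Random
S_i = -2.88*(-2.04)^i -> [-2.88, 5.88, -11.99, 24.45, -49.88]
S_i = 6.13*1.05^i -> [6.13, 6.44, 6.76, 7.1, 7.45]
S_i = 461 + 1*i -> [461, 462, 463, 464, 465]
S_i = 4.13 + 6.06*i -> [4.13, 10.19, 16.25, 22.31, 28.37]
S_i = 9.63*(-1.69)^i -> [9.63, -16.27, 27.5, -46.48, 78.55]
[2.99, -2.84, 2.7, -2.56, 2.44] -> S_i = 2.99*(-0.95)^i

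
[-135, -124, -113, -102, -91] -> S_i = -135 + 11*i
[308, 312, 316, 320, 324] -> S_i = 308 + 4*i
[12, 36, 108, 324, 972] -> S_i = 12*3^i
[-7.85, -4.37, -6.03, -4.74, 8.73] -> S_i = Random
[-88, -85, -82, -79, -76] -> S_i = -88 + 3*i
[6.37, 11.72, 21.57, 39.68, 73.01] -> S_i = 6.37*1.84^i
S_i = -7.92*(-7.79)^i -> [-7.92, 61.7, -480.62, 3744.01, -29165.88]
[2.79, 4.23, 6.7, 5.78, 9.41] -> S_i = Random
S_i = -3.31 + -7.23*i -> [-3.31, -10.54, -17.77, -25.0, -32.23]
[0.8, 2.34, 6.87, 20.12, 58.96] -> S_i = 0.80*2.93^i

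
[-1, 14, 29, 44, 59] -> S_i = -1 + 15*i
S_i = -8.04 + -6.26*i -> [-8.04, -14.3, -20.56, -26.82, -33.08]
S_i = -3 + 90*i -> [-3, 87, 177, 267, 357]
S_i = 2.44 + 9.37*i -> [2.44, 11.81, 21.18, 30.55, 39.92]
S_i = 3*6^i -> [3, 18, 108, 648, 3888]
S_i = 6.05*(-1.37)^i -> [6.05, -8.29, 11.36, -15.56, 21.31]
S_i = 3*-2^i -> [3, -6, 12, -24, 48]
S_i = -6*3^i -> [-6, -18, -54, -162, -486]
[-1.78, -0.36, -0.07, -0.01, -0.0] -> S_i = -1.78*0.20^i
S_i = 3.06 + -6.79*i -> [3.06, -3.73, -10.52, -17.31, -24.1]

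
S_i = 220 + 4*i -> [220, 224, 228, 232, 236]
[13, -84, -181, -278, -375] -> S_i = 13 + -97*i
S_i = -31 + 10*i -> [-31, -21, -11, -1, 9]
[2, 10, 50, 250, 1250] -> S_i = 2*5^i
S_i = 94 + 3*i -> [94, 97, 100, 103, 106]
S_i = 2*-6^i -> [2, -12, 72, -432, 2592]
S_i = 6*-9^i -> [6, -54, 486, -4374, 39366]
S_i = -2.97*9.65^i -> [-2.97, -28.66, -276.57, -2668.94, -25755.25]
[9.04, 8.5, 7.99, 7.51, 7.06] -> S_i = 9.04*0.94^i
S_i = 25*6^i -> [25, 150, 900, 5400, 32400]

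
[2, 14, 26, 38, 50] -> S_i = 2 + 12*i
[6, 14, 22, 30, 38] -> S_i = 6 + 8*i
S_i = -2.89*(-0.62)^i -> [-2.89, 1.79, -1.11, 0.69, -0.43]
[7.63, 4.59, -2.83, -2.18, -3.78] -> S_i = Random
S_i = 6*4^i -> [6, 24, 96, 384, 1536]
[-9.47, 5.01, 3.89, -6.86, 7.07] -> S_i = Random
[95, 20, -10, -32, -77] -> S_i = Random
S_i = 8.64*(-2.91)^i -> [8.64, -25.14, 73.16, -212.91, 619.56]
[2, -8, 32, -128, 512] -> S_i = 2*-4^i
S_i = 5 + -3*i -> [5, 2, -1, -4, -7]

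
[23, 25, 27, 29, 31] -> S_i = 23 + 2*i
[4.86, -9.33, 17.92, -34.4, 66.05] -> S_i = 4.86*(-1.92)^i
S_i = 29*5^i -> [29, 145, 725, 3625, 18125]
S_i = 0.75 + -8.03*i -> [0.75, -7.28, -15.31, -23.34, -31.37]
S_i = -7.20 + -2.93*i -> [-7.2, -10.13, -13.06, -15.99, -18.92]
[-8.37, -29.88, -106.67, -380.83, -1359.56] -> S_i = -8.37*3.57^i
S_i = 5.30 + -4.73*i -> [5.3, 0.57, -4.16, -8.89, -13.62]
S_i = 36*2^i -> [36, 72, 144, 288, 576]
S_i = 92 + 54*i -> [92, 146, 200, 254, 308]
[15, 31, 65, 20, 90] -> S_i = Random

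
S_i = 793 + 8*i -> [793, 801, 809, 817, 825]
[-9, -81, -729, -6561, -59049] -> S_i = -9*9^i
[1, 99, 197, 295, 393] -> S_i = 1 + 98*i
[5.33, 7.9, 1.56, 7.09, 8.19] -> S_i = Random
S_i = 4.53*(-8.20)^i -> [4.53, -37.15, 304.6, -2497.7, 20481.12]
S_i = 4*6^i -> [4, 24, 144, 864, 5184]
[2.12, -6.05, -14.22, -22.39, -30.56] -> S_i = 2.12 + -8.17*i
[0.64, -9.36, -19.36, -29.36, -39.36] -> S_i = 0.64 + -10.00*i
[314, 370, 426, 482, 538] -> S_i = 314 + 56*i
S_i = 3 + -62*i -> [3, -59, -121, -183, -245]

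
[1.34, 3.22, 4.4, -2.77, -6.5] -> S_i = Random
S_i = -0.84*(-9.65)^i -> [-0.84, 8.11, -78.22, 754.85, -7284.31]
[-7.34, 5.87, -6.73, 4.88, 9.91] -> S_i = Random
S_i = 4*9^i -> [4, 36, 324, 2916, 26244]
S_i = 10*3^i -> [10, 30, 90, 270, 810]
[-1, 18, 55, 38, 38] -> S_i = Random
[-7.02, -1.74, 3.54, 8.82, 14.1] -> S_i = -7.02 + 5.28*i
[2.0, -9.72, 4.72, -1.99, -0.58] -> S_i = Random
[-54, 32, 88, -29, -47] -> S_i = Random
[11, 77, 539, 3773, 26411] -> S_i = 11*7^i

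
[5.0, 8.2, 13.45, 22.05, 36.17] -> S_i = 5.00*1.64^i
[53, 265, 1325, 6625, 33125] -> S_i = 53*5^i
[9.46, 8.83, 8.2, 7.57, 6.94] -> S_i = 9.46 + -0.63*i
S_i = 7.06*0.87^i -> [7.06, 6.14, 5.34, 4.65, 4.04]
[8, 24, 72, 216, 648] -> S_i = 8*3^i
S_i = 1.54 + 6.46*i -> [1.54, 8.0, 14.46, 20.92, 27.38]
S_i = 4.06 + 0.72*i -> [4.06, 4.78, 5.5, 6.22, 6.94]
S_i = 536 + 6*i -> [536, 542, 548, 554, 560]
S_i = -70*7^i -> [-70, -490, -3430, -24010, -168070]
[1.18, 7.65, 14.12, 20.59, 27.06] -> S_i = 1.18 + 6.47*i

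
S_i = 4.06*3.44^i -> [4.06, 13.97, 48.04, 165.27, 568.54]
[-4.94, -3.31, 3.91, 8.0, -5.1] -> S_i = Random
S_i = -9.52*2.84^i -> [-9.52, -27.04, -76.78, -218.07, -619.31]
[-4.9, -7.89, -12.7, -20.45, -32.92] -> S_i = -4.90*1.61^i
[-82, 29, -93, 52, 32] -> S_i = Random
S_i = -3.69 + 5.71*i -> [-3.69, 2.02, 7.73, 13.44, 19.15]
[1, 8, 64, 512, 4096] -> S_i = 1*8^i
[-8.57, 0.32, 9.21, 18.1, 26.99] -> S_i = -8.57 + 8.89*i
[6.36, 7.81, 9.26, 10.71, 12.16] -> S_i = 6.36 + 1.45*i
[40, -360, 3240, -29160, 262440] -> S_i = 40*-9^i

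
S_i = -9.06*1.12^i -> [-9.06, -10.15, -11.36, -12.73, -14.26]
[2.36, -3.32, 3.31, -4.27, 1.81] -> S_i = Random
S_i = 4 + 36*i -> [4, 40, 76, 112, 148]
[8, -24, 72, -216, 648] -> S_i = 8*-3^i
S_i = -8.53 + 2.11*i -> [-8.53, -6.42, -4.31, -2.2, -0.09]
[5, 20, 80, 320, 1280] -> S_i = 5*4^i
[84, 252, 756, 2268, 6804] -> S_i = 84*3^i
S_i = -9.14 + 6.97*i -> [-9.14, -2.17, 4.8, 11.77, 18.74]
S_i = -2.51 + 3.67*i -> [-2.51, 1.16, 4.83, 8.5, 12.17]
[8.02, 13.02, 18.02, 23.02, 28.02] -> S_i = 8.02 + 5.00*i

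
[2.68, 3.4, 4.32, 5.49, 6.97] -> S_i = 2.68*1.27^i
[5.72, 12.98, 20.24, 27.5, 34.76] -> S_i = 5.72 + 7.26*i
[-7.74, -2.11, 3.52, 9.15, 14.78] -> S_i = -7.74 + 5.63*i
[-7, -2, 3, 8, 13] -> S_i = -7 + 5*i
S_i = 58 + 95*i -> [58, 153, 248, 343, 438]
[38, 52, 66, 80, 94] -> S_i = 38 + 14*i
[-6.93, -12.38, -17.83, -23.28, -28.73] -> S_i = -6.93 + -5.45*i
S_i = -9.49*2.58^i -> [-9.49, -24.48, -63.17, -162.98, -420.48]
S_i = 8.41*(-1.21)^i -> [8.41, -10.18, 12.31, -14.9, 18.03]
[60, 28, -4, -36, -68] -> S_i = 60 + -32*i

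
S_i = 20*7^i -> [20, 140, 980, 6860, 48020]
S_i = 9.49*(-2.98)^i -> [9.49, -28.28, 84.27, -251.14, 748.4]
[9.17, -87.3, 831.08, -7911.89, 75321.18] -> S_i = 9.17*(-9.52)^i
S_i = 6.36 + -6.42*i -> [6.36, -0.06, -6.48, -12.9, -19.32]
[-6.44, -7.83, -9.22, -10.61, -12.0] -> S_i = -6.44 + -1.39*i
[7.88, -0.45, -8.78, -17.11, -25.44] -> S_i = 7.88 + -8.33*i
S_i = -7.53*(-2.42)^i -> [-7.53, 18.22, -44.1, 106.72, -258.26]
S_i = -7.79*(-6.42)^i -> [-7.79, 50.01, -321.08, 2061.31, -13233.59]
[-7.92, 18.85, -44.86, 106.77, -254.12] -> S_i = -7.92*(-2.38)^i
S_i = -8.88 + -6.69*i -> [-8.88, -15.57, -22.26, -28.95, -35.64]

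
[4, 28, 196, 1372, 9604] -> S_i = 4*7^i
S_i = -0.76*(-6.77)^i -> [-0.76, 5.15, -34.83, 235.82, -1596.5]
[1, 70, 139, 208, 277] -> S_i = 1 + 69*i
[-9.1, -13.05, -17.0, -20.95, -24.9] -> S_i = -9.10 + -3.95*i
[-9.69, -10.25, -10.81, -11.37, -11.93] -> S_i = -9.69 + -0.56*i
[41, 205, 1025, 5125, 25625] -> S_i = 41*5^i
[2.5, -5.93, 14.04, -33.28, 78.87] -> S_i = 2.50*(-2.37)^i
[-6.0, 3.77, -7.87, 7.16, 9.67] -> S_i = Random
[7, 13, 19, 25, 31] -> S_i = 7 + 6*i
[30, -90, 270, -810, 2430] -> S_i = 30*-3^i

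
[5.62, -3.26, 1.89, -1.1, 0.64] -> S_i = 5.62*(-0.58)^i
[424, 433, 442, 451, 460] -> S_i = 424 + 9*i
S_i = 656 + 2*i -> [656, 658, 660, 662, 664]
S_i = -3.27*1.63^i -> [-3.27, -5.33, -8.69, -14.16, -23.08]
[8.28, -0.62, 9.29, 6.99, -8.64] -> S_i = Random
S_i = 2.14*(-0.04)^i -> [2.14, -0.09, 0.0, -0.0, 0.0]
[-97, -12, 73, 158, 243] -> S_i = -97 + 85*i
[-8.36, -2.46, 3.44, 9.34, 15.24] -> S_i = -8.36 + 5.90*i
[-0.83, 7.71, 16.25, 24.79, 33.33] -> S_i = -0.83 + 8.54*i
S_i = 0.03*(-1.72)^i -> [0.03, -0.05, 0.09, -0.15, 0.26]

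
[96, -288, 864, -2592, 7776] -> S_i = 96*-3^i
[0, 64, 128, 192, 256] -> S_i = 0 + 64*i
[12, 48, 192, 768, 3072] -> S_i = 12*4^i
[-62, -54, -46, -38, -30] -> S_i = -62 + 8*i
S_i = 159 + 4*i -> [159, 163, 167, 171, 175]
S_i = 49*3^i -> [49, 147, 441, 1323, 3969]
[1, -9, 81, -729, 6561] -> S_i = 1*-9^i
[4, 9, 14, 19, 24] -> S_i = 4 + 5*i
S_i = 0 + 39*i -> [0, 39, 78, 117, 156]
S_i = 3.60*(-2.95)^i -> [3.6, -10.62, 31.33, -92.42, 272.64]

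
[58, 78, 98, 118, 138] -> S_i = 58 + 20*i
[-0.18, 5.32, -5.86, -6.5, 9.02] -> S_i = Random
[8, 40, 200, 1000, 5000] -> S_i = 8*5^i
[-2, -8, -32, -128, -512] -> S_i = -2*4^i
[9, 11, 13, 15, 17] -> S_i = 9 + 2*i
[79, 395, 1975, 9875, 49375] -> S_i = 79*5^i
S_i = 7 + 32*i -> [7, 39, 71, 103, 135]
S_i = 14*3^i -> [14, 42, 126, 378, 1134]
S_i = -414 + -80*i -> [-414, -494, -574, -654, -734]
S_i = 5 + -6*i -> [5, -1, -7, -13, -19]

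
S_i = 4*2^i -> [4, 8, 16, 32, 64]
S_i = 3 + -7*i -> [3, -4, -11, -18, -25]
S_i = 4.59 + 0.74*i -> [4.59, 5.33, 6.07, 6.81, 7.55]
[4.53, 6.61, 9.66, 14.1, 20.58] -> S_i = 4.53*1.46^i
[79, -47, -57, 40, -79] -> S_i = Random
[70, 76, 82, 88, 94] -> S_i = 70 + 6*i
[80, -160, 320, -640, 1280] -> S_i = 80*-2^i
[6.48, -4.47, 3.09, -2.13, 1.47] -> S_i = 6.48*(-0.69)^i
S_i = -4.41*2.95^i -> [-4.41, -13.01, -38.38, -113.22, -333.98]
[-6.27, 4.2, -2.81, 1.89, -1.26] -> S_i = -6.27*(-0.67)^i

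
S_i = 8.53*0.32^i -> [8.53, 2.73, 0.87, 0.28, 0.09]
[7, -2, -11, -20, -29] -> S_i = 7 + -9*i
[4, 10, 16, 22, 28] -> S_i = 4 + 6*i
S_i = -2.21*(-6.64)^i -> [-2.21, 14.67, -97.44, 646.99, -4296.0]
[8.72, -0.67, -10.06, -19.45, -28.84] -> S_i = 8.72 + -9.39*i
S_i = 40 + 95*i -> [40, 135, 230, 325, 420]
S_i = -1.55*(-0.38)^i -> [-1.55, 0.59, -0.22, 0.09, -0.03]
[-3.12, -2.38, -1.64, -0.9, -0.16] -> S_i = -3.12 + 0.74*i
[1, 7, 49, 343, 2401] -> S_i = 1*7^i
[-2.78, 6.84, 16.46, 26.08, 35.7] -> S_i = -2.78 + 9.62*i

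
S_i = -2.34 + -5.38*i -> [-2.34, -7.72, -13.1, -18.48, -23.86]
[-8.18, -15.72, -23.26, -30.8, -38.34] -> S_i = -8.18 + -7.54*i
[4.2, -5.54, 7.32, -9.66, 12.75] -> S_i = 4.20*(-1.32)^i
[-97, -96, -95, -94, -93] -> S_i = -97 + 1*i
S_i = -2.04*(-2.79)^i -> [-2.04, 5.69, -15.88, 44.3, -123.61]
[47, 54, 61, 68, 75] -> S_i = 47 + 7*i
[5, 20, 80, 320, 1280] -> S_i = 5*4^i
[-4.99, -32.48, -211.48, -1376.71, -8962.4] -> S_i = -4.99*6.51^i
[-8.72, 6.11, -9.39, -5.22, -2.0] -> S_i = Random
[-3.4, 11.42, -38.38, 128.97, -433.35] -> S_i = -3.40*(-3.36)^i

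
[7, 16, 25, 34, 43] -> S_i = 7 + 9*i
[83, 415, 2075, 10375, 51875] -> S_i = 83*5^i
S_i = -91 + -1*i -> [-91, -92, -93, -94, -95]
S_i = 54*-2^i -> [54, -108, 216, -432, 864]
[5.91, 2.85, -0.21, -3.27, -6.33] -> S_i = 5.91 + -3.06*i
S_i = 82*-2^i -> [82, -164, 328, -656, 1312]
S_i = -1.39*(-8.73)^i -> [-1.39, 12.13, -105.94, 924.82, -8073.68]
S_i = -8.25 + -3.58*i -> [-8.25, -11.83, -15.41, -18.99, -22.57]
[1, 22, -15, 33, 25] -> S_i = Random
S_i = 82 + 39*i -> [82, 121, 160, 199, 238]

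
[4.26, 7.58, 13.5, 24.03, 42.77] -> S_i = 4.26*1.78^i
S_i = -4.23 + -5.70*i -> [-4.23, -9.93, -15.63, -21.33, -27.03]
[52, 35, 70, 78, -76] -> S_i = Random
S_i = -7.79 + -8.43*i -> [-7.79, -16.22, -24.65, -33.08, -41.51]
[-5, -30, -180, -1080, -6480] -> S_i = -5*6^i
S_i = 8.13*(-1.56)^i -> [8.13, -12.68, 19.79, -30.86, 48.15]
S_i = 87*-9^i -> [87, -783, 7047, -63423, 570807]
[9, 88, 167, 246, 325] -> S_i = 9 + 79*i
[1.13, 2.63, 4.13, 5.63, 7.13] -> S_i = 1.13 + 1.50*i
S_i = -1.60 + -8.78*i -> [-1.6, -10.38, -19.16, -27.94, -36.72]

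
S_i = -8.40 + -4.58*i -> [-8.4, -12.98, -17.56, -22.14, -26.72]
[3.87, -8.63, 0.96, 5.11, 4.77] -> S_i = Random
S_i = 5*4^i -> [5, 20, 80, 320, 1280]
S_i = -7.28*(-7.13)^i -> [-7.28, 51.91, -370.09, 2638.76, -18814.36]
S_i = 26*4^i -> [26, 104, 416, 1664, 6656]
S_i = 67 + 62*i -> [67, 129, 191, 253, 315]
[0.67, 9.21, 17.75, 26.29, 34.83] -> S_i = 0.67 + 8.54*i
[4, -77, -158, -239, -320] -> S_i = 4 + -81*i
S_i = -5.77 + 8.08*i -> [-5.77, 2.31, 10.39, 18.47, 26.55]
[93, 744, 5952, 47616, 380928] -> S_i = 93*8^i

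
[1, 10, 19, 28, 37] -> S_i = 1 + 9*i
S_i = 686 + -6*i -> [686, 680, 674, 668, 662]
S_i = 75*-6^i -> [75, -450, 2700, -16200, 97200]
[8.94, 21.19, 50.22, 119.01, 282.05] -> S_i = 8.94*2.37^i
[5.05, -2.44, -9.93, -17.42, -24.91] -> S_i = 5.05 + -7.49*i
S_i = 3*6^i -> [3, 18, 108, 648, 3888]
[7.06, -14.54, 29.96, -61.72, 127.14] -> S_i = 7.06*(-2.06)^i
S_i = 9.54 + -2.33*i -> [9.54, 7.21, 4.88, 2.55, 0.22]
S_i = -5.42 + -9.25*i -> [-5.42, -14.67, -23.92, -33.17, -42.42]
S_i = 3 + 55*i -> [3, 58, 113, 168, 223]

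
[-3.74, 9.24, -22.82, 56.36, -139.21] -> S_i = -3.74*(-2.47)^i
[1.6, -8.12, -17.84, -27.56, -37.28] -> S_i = 1.60 + -9.72*i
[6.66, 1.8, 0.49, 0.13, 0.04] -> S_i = 6.66*0.27^i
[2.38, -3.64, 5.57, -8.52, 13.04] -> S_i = 2.38*(-1.53)^i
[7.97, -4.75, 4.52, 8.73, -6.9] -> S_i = Random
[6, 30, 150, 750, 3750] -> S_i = 6*5^i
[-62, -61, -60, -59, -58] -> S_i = -62 + 1*i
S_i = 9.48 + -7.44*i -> [9.48, 2.04, -5.4, -12.84, -20.28]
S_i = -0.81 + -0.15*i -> [-0.81, -0.96, -1.11, -1.26, -1.41]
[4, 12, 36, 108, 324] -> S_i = 4*3^i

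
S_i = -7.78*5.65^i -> [-7.78, -43.96, -248.36, -1403.22, -7928.18]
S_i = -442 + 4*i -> [-442, -438, -434, -430, -426]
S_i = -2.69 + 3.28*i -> [-2.69, 0.59, 3.87, 7.15, 10.43]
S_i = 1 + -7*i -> [1, -6, -13, -20, -27]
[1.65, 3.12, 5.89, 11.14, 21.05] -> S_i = 1.65*1.89^i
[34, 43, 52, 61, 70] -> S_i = 34 + 9*i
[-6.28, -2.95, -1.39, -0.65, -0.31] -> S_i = -6.28*0.47^i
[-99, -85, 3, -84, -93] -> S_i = Random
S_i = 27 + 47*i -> [27, 74, 121, 168, 215]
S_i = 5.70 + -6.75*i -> [5.7, -1.05, -7.8, -14.55, -21.3]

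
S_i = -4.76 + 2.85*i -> [-4.76, -1.91, 0.94, 3.79, 6.64]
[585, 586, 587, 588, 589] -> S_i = 585 + 1*i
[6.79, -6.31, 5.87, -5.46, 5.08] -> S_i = 6.79*(-0.93)^i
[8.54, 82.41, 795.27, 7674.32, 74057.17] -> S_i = 8.54*9.65^i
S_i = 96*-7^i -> [96, -672, 4704, -32928, 230496]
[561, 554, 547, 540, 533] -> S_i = 561 + -7*i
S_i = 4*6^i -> [4, 24, 144, 864, 5184]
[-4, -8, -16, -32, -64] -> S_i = -4*2^i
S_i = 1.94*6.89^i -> [1.94, 13.37, 92.1, 634.54, 4371.98]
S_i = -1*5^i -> [-1, -5, -25, -125, -625]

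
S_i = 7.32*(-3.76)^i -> [7.32, -27.52, 103.49, -389.11, 1463.06]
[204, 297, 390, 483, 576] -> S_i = 204 + 93*i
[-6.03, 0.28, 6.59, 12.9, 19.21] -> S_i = -6.03 + 6.31*i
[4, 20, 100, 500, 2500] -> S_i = 4*5^i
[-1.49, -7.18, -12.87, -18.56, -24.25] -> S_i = -1.49 + -5.69*i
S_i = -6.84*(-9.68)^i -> [-6.84, 66.21, -640.92, 6204.15, -60056.16]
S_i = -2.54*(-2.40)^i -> [-2.54, 6.1, -14.63, 35.11, -84.27]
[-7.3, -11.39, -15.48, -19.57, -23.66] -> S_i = -7.30 + -4.09*i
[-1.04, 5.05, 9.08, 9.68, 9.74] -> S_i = Random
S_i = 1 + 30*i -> [1, 31, 61, 91, 121]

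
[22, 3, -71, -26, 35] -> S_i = Random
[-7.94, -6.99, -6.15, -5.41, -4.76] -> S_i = -7.94*0.88^i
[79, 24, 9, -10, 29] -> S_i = Random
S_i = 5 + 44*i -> [5, 49, 93, 137, 181]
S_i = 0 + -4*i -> [0, -4, -8, -12, -16]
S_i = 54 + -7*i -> [54, 47, 40, 33, 26]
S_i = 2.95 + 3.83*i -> [2.95, 6.78, 10.61, 14.44, 18.27]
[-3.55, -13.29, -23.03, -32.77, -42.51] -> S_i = -3.55 + -9.74*i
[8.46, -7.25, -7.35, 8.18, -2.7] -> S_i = Random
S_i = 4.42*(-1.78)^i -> [4.42, -7.87, 14.0, -24.93, 44.37]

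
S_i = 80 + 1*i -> [80, 81, 82, 83, 84]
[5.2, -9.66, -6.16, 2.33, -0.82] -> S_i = Random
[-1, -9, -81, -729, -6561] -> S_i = -1*9^i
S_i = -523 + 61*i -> [-523, -462, -401, -340, -279]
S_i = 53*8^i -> [53, 424, 3392, 27136, 217088]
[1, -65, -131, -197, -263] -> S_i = 1 + -66*i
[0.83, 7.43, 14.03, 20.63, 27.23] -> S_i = 0.83 + 6.60*i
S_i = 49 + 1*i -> [49, 50, 51, 52, 53]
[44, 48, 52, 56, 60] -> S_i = 44 + 4*i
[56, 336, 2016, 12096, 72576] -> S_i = 56*6^i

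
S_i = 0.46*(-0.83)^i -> [0.46, -0.38, 0.32, -0.26, 0.22]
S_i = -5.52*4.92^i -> [-5.52, -27.16, -133.62, -657.41, -3234.44]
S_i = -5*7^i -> [-5, -35, -245, -1715, -12005]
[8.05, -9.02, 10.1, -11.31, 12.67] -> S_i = 8.05*(-1.12)^i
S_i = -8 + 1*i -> [-8, -7, -6, -5, -4]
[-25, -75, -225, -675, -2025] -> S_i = -25*3^i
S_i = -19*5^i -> [-19, -95, -475, -2375, -11875]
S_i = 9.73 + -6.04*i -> [9.73, 3.69, -2.35, -8.39, -14.43]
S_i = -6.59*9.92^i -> [-6.59, -65.37, -648.5, -6433.1, -63816.37]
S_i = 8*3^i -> [8, 24, 72, 216, 648]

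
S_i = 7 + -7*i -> [7, 0, -7, -14, -21]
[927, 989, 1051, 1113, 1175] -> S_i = 927 + 62*i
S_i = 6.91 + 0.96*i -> [6.91, 7.87, 8.83, 9.79, 10.75]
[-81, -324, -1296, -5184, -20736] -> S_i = -81*4^i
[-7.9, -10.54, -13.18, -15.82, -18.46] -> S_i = -7.90 + -2.64*i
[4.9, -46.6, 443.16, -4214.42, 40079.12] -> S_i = 4.90*(-9.51)^i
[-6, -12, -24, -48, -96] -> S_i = -6*2^i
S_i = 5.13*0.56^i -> [5.13, 2.87, 1.61, 0.9, 0.5]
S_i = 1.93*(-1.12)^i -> [1.93, -2.16, 2.42, -2.71, 3.04]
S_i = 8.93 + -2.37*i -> [8.93, 6.56, 4.19, 1.82, -0.55]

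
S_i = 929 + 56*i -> [929, 985, 1041, 1097, 1153]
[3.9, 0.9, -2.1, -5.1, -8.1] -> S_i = 3.90 + -3.00*i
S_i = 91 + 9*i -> [91, 100, 109, 118, 127]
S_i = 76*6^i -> [76, 456, 2736, 16416, 98496]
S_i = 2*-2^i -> [2, -4, 8, -16, 32]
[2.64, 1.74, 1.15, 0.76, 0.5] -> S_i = 2.64*0.66^i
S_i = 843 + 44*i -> [843, 887, 931, 975, 1019]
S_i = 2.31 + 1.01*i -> [2.31, 3.32, 4.33, 5.34, 6.35]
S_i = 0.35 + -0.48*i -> [0.35, -0.13, -0.61, -1.09, -1.57]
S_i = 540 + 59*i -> [540, 599, 658, 717, 776]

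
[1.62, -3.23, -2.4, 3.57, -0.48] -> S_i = Random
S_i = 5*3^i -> [5, 15, 45, 135, 405]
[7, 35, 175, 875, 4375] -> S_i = 7*5^i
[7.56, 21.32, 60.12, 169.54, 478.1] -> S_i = 7.56*2.82^i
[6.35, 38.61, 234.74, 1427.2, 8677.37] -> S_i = 6.35*6.08^i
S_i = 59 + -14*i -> [59, 45, 31, 17, 3]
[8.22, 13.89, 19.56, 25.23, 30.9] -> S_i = 8.22 + 5.67*i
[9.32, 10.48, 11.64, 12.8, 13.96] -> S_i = 9.32 + 1.16*i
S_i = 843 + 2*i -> [843, 845, 847, 849, 851]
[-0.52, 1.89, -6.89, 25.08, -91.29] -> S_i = -0.52*(-3.64)^i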